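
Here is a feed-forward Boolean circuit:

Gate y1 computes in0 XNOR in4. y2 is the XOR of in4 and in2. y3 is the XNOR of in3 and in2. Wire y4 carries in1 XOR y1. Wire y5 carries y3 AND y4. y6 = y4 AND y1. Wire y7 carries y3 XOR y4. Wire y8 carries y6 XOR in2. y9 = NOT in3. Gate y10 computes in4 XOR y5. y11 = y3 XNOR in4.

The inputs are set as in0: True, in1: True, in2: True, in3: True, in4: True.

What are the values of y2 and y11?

y2 = in4 XOR in2 = True XOR True = False
y3 = in3 XNOR in2 = True XNOR True = True
y11 = y3 XNOR in4 = True XNOR True = True

y2 = False  y11 = True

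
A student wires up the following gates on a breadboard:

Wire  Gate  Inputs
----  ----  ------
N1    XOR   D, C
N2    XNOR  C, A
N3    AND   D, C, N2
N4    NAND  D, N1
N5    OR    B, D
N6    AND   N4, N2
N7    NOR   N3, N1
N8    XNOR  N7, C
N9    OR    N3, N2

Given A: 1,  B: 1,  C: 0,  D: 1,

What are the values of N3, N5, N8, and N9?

N3 = 0  N5 = 1  N8 = 1  N9 = 0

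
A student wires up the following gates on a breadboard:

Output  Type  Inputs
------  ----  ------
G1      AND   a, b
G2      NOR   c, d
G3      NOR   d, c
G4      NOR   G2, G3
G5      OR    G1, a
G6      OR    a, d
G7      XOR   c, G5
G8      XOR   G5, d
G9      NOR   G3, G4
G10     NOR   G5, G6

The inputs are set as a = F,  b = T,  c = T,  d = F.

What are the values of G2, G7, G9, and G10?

G2 = F, G7 = T, G9 = F, G10 = T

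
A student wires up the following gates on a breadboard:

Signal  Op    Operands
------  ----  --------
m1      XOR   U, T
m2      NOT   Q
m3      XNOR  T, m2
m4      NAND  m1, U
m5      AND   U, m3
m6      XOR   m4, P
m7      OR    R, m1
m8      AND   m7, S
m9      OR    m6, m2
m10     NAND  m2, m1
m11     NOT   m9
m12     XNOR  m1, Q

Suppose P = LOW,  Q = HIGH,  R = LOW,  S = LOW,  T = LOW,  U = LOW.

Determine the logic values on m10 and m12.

m10 = HIGH, m12 = LOW

m1 = U XOR T = LOW XOR LOW = LOW
m2 = NOT Q = NOT HIGH = LOW
m10 = m2 NAND m1 = LOW NAND LOW = HIGH
m12 = m1 XNOR Q = LOW XNOR HIGH = LOW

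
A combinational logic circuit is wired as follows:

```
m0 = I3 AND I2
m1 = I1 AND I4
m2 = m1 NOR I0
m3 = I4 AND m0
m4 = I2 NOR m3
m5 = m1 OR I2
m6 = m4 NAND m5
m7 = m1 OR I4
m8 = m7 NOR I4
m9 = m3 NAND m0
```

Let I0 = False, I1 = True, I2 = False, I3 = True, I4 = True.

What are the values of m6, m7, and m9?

m6 = False  m7 = True  m9 = True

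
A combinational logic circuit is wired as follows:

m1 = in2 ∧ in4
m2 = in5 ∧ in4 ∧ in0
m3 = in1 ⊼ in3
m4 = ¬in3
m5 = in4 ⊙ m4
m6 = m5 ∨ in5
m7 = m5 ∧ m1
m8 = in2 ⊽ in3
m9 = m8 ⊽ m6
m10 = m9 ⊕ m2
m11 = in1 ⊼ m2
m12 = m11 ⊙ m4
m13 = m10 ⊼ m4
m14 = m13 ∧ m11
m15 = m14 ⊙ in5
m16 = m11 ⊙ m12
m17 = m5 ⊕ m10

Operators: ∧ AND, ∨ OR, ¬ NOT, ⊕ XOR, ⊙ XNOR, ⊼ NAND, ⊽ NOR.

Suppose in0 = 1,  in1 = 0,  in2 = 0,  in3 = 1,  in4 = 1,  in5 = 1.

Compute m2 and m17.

m2 = in5 AND in4 AND in0 = 1 AND 1 AND 1 = 1
m4 = NOT in3 = NOT 1 = 0
m5 = in4 XNOR m4 = 1 XNOR 0 = 0
m6 = m5 OR in5 = 0 OR 1 = 1
m8 = in2 NOR in3 = 0 NOR 1 = 0
m9 = m8 NOR m6 = 0 NOR 1 = 0
m10 = m9 XOR m2 = 0 XOR 1 = 1
m17 = m5 XOR m10 = 0 XOR 1 = 1

m2 = 1; m17 = 1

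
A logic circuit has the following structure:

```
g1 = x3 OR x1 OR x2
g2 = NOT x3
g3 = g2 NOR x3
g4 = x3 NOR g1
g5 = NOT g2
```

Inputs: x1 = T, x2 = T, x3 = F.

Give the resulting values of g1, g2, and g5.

g1 = T; g2 = T; g5 = F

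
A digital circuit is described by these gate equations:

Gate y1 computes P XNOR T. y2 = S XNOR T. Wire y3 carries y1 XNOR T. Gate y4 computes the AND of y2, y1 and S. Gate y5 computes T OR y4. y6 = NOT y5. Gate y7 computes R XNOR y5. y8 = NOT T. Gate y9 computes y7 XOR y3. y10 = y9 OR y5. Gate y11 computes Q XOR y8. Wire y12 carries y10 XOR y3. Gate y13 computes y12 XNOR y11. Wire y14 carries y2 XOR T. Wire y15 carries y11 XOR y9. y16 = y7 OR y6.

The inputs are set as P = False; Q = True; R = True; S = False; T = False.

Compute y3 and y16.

y3 = False, y16 = True

y1 = P XNOR T = False XNOR False = True
y2 = S XNOR T = False XNOR False = True
y3 = y1 XNOR T = True XNOR False = False
y4 = y2 AND y1 AND S = True AND True AND False = False
y5 = T OR y4 = False OR False = False
y6 = NOT y5 = NOT False = True
y7 = R XNOR y5 = True XNOR False = False
y16 = y7 OR y6 = False OR True = True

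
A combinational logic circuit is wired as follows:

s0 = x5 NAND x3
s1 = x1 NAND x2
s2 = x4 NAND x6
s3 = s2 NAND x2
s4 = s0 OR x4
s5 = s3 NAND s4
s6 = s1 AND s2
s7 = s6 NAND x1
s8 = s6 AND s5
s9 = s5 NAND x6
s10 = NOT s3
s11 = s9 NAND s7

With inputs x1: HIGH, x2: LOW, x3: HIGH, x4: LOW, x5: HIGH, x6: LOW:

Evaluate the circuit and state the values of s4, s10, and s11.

s4 = LOW, s10 = LOW, s11 = HIGH

s0 = x5 NAND x3 = HIGH NAND HIGH = LOW
s1 = x1 NAND x2 = HIGH NAND LOW = HIGH
s2 = x4 NAND x6 = LOW NAND LOW = HIGH
s3 = s2 NAND x2 = HIGH NAND LOW = HIGH
s4 = s0 OR x4 = LOW OR LOW = LOW
s5 = s3 NAND s4 = HIGH NAND LOW = HIGH
s6 = s1 AND s2 = HIGH AND HIGH = HIGH
s7 = s6 NAND x1 = HIGH NAND HIGH = LOW
s9 = s5 NAND x6 = HIGH NAND LOW = HIGH
s10 = NOT s3 = NOT HIGH = LOW
s11 = s9 NAND s7 = HIGH NAND LOW = HIGH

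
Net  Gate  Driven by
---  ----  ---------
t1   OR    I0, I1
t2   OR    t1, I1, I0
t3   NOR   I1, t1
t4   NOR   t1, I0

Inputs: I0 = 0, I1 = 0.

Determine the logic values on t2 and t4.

t2 = 0  t4 = 1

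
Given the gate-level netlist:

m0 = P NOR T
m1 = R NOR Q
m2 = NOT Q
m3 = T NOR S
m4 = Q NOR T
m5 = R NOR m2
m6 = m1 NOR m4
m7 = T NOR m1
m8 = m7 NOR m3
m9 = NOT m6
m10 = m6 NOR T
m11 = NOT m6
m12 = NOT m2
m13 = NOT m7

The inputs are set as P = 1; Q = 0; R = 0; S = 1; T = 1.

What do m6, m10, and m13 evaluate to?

m6 = 0, m10 = 0, m13 = 1

m1 = R NOR Q = 0 NOR 0 = 1
m4 = Q NOR T = 0 NOR 1 = 0
m6 = m1 NOR m4 = 1 NOR 0 = 0
m7 = T NOR m1 = 1 NOR 1 = 0
m10 = m6 NOR T = 0 NOR 1 = 0
m13 = NOT m7 = NOT 0 = 1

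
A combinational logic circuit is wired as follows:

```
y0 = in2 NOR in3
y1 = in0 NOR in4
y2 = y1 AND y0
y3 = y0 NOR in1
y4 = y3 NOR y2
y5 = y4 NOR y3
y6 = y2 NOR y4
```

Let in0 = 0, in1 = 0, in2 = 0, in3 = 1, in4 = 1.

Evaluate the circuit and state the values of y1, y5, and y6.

y1 = 0, y5 = 0, y6 = 1

y0 = in2 NOR in3 = 0 NOR 1 = 0
y1 = in0 NOR in4 = 0 NOR 1 = 0
y2 = y1 AND y0 = 0 AND 0 = 0
y3 = y0 NOR in1 = 0 NOR 0 = 1
y4 = y3 NOR y2 = 1 NOR 0 = 0
y5 = y4 NOR y3 = 0 NOR 1 = 0
y6 = y2 NOR y4 = 0 NOR 0 = 1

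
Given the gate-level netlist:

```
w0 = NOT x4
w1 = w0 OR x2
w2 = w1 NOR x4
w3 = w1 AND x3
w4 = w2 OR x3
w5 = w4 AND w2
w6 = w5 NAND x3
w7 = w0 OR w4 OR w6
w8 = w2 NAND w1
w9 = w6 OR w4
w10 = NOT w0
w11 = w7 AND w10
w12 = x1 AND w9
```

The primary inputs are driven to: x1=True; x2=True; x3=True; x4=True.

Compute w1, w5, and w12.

w1 = True  w5 = False  w12 = True

w0 = NOT x4 = NOT True = False
w1 = w0 OR x2 = False OR True = True
w2 = w1 NOR x4 = True NOR True = False
w4 = w2 OR x3 = False OR True = True
w5 = w4 AND w2 = True AND False = False
w6 = w5 NAND x3 = False NAND True = True
w9 = w6 OR w4 = True OR True = True
w12 = x1 AND w9 = True AND True = True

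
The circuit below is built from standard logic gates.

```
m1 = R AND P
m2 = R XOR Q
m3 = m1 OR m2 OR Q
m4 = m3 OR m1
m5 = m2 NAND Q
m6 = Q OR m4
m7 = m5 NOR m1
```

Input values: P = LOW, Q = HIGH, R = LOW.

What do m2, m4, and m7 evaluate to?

m1 = R AND P = LOW AND LOW = LOW
m2 = R XOR Q = LOW XOR HIGH = HIGH
m3 = m1 OR m2 OR Q = LOW OR HIGH OR HIGH = HIGH
m4 = m3 OR m1 = HIGH OR LOW = HIGH
m5 = m2 NAND Q = HIGH NAND HIGH = LOW
m7 = m5 NOR m1 = LOW NOR LOW = HIGH

m2 = HIGH; m4 = HIGH; m7 = HIGH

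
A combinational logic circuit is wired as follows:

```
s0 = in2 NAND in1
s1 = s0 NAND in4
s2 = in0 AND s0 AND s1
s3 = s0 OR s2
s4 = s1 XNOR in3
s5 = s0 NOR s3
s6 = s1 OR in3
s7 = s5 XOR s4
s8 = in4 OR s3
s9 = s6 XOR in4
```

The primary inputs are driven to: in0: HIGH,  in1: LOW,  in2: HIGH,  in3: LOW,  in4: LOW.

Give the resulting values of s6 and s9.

s0 = in2 NAND in1 = HIGH NAND LOW = HIGH
s1 = s0 NAND in4 = HIGH NAND LOW = HIGH
s6 = s1 OR in3 = HIGH OR LOW = HIGH
s9 = s6 XOR in4 = HIGH XOR LOW = HIGH

s6 = HIGH, s9 = HIGH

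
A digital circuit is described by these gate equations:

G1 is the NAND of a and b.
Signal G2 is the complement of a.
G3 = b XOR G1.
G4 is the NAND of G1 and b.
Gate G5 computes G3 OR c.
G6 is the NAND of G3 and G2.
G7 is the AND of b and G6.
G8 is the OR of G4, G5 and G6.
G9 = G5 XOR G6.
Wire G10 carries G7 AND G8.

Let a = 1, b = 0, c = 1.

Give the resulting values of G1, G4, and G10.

G1 = a NAND b = 1 NAND 0 = 1
G2 = NOT a = NOT 1 = 0
G3 = b XOR G1 = 0 XOR 1 = 1
G4 = G1 NAND b = 1 NAND 0 = 1
G5 = G3 OR c = 1 OR 1 = 1
G6 = G3 NAND G2 = 1 NAND 0 = 1
G7 = b AND G6 = 0 AND 1 = 0
G8 = G4 OR G5 OR G6 = 1 OR 1 OR 1 = 1
G10 = G7 AND G8 = 0 AND 1 = 0

G1 = 1  G4 = 1  G10 = 0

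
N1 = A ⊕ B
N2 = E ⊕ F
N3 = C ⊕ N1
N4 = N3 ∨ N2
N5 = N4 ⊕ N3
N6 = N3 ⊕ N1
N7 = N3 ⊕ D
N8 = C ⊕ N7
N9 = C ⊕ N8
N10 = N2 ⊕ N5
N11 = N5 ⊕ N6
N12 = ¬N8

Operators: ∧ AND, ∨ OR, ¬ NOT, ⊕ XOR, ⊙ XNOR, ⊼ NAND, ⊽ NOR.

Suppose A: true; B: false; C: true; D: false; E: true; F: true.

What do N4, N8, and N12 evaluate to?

N4 = false, N8 = true, N12 = false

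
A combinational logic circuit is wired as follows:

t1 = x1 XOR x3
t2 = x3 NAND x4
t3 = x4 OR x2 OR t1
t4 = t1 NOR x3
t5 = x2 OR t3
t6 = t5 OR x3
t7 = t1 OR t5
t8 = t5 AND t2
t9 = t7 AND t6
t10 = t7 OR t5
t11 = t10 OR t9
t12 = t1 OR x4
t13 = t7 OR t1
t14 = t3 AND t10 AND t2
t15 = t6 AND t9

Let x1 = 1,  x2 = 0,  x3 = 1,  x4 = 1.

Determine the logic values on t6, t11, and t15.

t6 = 1; t11 = 1; t15 = 1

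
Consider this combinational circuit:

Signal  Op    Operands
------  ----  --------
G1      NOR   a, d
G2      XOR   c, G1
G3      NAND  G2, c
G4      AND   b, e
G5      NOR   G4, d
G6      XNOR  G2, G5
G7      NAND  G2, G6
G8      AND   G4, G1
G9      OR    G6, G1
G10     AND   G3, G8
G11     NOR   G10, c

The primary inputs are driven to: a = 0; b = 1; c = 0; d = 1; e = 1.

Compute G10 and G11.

G10 = 0; G11 = 1

G1 = a NOR d = 0 NOR 1 = 0
G2 = c XOR G1 = 0 XOR 0 = 0
G3 = G2 NAND c = 0 NAND 0 = 1
G4 = b AND e = 1 AND 1 = 1
G8 = G4 AND G1 = 1 AND 0 = 0
G10 = G3 AND G8 = 1 AND 0 = 0
G11 = G10 NOR c = 0 NOR 0 = 1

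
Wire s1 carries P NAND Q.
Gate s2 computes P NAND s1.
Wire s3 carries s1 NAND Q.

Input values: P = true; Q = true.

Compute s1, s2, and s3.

s1 = P NAND Q = true NAND true = false
s2 = P NAND s1 = true NAND false = true
s3 = s1 NAND Q = false NAND true = true

s1 = false  s2 = true  s3 = true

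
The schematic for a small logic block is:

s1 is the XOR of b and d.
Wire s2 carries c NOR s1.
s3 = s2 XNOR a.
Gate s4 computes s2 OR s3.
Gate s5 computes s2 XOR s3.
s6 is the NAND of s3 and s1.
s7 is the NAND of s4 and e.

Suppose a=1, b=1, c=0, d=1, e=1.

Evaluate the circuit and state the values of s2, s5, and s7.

s2 = 1  s5 = 0  s7 = 0

s1 = b XOR d = 1 XOR 1 = 0
s2 = c NOR s1 = 0 NOR 0 = 1
s3 = s2 XNOR a = 1 XNOR 1 = 1
s4 = s2 OR s3 = 1 OR 1 = 1
s5 = s2 XOR s3 = 1 XOR 1 = 0
s7 = s4 NAND e = 1 NAND 1 = 0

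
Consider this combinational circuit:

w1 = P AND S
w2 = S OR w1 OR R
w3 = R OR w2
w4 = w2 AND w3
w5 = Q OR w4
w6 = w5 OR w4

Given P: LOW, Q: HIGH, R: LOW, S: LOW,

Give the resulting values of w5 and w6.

w1 = P AND S = LOW AND LOW = LOW
w2 = S OR w1 OR R = LOW OR LOW OR LOW = LOW
w3 = R OR w2 = LOW OR LOW = LOW
w4 = w2 AND w3 = LOW AND LOW = LOW
w5 = Q OR w4 = HIGH OR LOW = HIGH
w6 = w5 OR w4 = HIGH OR LOW = HIGH

w5 = HIGH, w6 = HIGH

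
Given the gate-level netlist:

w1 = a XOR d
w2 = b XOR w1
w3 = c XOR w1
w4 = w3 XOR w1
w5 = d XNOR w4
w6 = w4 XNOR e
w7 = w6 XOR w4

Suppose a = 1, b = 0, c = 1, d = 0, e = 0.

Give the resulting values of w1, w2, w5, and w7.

w1 = 1; w2 = 1; w5 = 0; w7 = 1

w1 = a XOR d = 1 XOR 0 = 1
w2 = b XOR w1 = 0 XOR 1 = 1
w3 = c XOR w1 = 1 XOR 1 = 0
w4 = w3 XOR w1 = 0 XOR 1 = 1
w5 = d XNOR w4 = 0 XNOR 1 = 0
w6 = w4 XNOR e = 1 XNOR 0 = 0
w7 = w6 XOR w4 = 0 XOR 1 = 1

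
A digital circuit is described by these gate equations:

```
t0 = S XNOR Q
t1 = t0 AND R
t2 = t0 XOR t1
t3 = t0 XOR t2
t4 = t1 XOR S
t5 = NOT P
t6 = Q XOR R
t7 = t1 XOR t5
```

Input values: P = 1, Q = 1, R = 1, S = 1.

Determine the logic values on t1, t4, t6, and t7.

t1 = 1  t4 = 0  t6 = 0  t7 = 1

t0 = S XNOR Q = 1 XNOR 1 = 1
t1 = t0 AND R = 1 AND 1 = 1
t4 = t1 XOR S = 1 XOR 1 = 0
t5 = NOT P = NOT 1 = 0
t6 = Q XOR R = 1 XOR 1 = 0
t7 = t1 XOR t5 = 1 XOR 0 = 1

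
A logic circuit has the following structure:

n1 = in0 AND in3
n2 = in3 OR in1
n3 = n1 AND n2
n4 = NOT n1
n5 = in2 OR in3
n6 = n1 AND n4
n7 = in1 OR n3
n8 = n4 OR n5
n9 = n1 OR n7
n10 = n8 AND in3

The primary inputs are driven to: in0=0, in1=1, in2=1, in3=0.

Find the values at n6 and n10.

n6 = 0  n10 = 0

n1 = in0 AND in3 = 0 AND 0 = 0
n4 = NOT n1 = NOT 0 = 1
n5 = in2 OR in3 = 1 OR 0 = 1
n6 = n1 AND n4 = 0 AND 1 = 0
n8 = n4 OR n5 = 1 OR 1 = 1
n10 = n8 AND in3 = 1 AND 0 = 0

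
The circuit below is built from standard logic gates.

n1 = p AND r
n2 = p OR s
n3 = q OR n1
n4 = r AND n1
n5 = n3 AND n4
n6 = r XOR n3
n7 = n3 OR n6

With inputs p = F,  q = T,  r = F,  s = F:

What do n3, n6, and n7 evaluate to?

n1 = p AND r = F AND F = F
n3 = q OR n1 = T OR F = T
n6 = r XOR n3 = F XOR T = T
n7 = n3 OR n6 = T OR T = T

n3 = T, n6 = T, n7 = T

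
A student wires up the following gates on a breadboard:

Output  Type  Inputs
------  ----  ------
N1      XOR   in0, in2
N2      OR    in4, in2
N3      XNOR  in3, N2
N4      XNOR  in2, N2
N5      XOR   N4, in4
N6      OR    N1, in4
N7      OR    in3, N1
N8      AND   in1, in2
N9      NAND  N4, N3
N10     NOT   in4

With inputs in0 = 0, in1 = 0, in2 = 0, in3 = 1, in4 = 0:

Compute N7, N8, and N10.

N7 = 1, N8 = 0, N10 = 1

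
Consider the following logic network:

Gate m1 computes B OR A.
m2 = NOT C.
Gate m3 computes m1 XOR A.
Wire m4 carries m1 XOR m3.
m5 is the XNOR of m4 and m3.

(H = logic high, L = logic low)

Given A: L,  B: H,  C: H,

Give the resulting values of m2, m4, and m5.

m2 = L  m4 = L  m5 = L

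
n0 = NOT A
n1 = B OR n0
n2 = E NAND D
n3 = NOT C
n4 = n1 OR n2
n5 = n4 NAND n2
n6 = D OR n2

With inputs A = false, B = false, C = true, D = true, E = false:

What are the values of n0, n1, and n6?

n0 = NOT A = NOT false = true
n1 = B OR n0 = false OR true = true
n2 = E NAND D = false NAND true = true
n6 = D OR n2 = true OR true = true

n0 = true; n1 = true; n6 = true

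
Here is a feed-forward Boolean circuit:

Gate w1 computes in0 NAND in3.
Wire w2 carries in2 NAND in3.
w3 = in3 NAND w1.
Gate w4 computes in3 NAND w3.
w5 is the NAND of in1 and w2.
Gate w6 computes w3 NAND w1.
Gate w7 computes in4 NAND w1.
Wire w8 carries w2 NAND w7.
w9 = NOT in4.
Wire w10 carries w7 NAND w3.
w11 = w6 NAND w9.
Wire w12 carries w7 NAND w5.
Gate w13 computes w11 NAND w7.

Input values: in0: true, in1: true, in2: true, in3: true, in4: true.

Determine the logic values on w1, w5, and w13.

w1 = in0 NAND in3 = true NAND true = false
w2 = in2 NAND in3 = true NAND true = false
w3 = in3 NAND w1 = true NAND false = true
w5 = in1 NAND w2 = true NAND false = true
w6 = w3 NAND w1 = true NAND false = true
w7 = in4 NAND w1 = true NAND false = true
w9 = NOT in4 = NOT true = false
w11 = w6 NAND w9 = true NAND false = true
w13 = w11 NAND w7 = true NAND true = false

w1 = false, w5 = true, w13 = false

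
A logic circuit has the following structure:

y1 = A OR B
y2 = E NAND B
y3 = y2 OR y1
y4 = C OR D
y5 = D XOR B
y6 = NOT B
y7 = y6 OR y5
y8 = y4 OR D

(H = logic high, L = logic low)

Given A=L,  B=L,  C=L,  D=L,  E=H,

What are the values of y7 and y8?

y7 = H, y8 = L

y4 = C OR D = L OR L = L
y5 = D XOR B = L XOR L = L
y6 = NOT B = NOT L = H
y7 = y6 OR y5 = H OR L = H
y8 = y4 OR D = L OR L = L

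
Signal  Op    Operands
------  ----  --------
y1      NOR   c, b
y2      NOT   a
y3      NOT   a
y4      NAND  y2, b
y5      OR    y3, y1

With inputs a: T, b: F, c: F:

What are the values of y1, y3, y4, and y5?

y1 = c NOR b = F NOR F = T
y2 = NOT a = NOT T = F
y3 = NOT a = NOT T = F
y4 = y2 NAND b = F NAND F = T
y5 = y3 OR y1 = F OR T = T

y1 = T  y3 = F  y4 = T  y5 = T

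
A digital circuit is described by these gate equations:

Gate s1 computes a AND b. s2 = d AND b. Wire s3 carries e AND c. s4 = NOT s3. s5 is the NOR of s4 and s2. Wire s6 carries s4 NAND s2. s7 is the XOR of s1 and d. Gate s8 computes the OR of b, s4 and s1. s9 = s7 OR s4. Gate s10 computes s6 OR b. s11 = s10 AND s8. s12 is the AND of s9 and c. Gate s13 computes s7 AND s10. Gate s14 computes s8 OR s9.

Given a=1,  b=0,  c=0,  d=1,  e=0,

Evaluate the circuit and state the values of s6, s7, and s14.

s6 = 1, s7 = 1, s14 = 1

s1 = a AND b = 1 AND 0 = 0
s2 = d AND b = 1 AND 0 = 0
s3 = e AND c = 0 AND 0 = 0
s4 = NOT s3 = NOT 0 = 1
s6 = s4 NAND s2 = 1 NAND 0 = 1
s7 = s1 XOR d = 0 XOR 1 = 1
s8 = b OR s4 OR s1 = 0 OR 1 OR 0 = 1
s9 = s7 OR s4 = 1 OR 1 = 1
s14 = s8 OR s9 = 1 OR 1 = 1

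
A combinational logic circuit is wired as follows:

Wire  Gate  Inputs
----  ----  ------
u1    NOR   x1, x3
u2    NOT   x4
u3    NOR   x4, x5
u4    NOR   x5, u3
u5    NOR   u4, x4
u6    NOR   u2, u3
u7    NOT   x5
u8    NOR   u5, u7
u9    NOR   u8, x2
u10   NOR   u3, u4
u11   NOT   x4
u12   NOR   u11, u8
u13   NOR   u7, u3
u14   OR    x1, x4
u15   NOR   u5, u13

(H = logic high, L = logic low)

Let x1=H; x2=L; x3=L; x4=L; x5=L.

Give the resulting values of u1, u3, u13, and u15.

u1 = L, u3 = H, u13 = L, u15 = L

u1 = x1 NOR x3 = H NOR L = L
u3 = x4 NOR x5 = L NOR L = H
u4 = x5 NOR u3 = L NOR H = L
u5 = u4 NOR x4 = L NOR L = H
u7 = NOT x5 = NOT L = H
u13 = u7 NOR u3 = H NOR H = L
u15 = u5 NOR u13 = H NOR L = L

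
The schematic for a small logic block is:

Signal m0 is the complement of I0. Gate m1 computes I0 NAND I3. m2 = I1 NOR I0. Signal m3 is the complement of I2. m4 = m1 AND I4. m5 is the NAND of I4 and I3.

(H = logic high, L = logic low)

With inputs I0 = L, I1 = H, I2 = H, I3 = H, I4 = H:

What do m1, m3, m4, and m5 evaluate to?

m1 = H, m3 = L, m4 = H, m5 = L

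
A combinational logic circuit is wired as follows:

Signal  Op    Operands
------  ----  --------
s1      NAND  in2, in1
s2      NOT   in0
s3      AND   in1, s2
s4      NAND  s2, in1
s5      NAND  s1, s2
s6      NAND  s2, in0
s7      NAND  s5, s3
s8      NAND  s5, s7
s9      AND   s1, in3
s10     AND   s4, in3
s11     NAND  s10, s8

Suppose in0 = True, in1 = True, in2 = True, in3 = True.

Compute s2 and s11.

s2 = False  s11 = True

s1 = in2 NAND in1 = True NAND True = False
s2 = NOT in0 = NOT True = False
s3 = in1 AND s2 = True AND False = False
s4 = s2 NAND in1 = False NAND True = True
s5 = s1 NAND s2 = False NAND False = True
s7 = s5 NAND s3 = True NAND False = True
s8 = s5 NAND s7 = True NAND True = False
s10 = s4 AND in3 = True AND True = True
s11 = s10 NAND s8 = True NAND False = True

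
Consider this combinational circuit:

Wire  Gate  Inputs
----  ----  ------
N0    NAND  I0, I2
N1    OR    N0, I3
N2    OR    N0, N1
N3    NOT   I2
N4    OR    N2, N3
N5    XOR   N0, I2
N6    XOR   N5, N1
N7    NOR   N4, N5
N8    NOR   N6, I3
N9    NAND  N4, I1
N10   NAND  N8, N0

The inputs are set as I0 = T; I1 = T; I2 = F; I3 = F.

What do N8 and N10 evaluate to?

N8 = T, N10 = F

N0 = I0 NAND I2 = T NAND F = T
N1 = N0 OR I3 = T OR F = T
N5 = N0 XOR I2 = T XOR F = T
N6 = N5 XOR N1 = T XOR T = F
N8 = N6 NOR I3 = F NOR F = T
N10 = N8 NAND N0 = T NAND T = F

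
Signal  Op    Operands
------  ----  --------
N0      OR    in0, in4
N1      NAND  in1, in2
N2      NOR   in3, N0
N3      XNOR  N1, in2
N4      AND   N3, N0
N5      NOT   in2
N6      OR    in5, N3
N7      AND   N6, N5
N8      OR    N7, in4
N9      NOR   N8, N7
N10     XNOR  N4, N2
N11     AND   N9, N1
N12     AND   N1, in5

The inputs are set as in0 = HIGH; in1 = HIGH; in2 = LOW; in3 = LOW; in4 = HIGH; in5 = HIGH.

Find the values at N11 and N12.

N1 = in1 NAND in2 = HIGH NAND LOW = HIGH
N3 = N1 XNOR in2 = HIGH XNOR LOW = LOW
N5 = NOT in2 = NOT LOW = HIGH
N6 = in5 OR N3 = HIGH OR LOW = HIGH
N7 = N6 AND N5 = HIGH AND HIGH = HIGH
N8 = N7 OR in4 = HIGH OR HIGH = HIGH
N9 = N8 NOR N7 = HIGH NOR HIGH = LOW
N11 = N9 AND N1 = LOW AND HIGH = LOW
N12 = N1 AND in5 = HIGH AND HIGH = HIGH

N11 = LOW  N12 = HIGH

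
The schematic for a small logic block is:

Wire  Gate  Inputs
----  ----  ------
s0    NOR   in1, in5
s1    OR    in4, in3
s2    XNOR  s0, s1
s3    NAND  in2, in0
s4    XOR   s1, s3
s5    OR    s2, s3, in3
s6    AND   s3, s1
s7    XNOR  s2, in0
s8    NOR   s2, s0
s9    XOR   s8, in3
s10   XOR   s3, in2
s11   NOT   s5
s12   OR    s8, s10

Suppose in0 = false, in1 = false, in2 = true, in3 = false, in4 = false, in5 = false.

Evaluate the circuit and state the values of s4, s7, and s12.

s4 = true, s7 = true, s12 = false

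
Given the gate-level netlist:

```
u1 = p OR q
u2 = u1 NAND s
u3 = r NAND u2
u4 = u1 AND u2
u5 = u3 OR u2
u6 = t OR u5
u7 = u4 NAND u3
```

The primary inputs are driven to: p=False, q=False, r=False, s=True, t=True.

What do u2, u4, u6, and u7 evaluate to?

u1 = p OR q = False OR False = False
u2 = u1 NAND s = False NAND True = True
u3 = r NAND u2 = False NAND True = True
u4 = u1 AND u2 = False AND True = False
u5 = u3 OR u2 = True OR True = True
u6 = t OR u5 = True OR True = True
u7 = u4 NAND u3 = False NAND True = True

u2 = True, u4 = False, u6 = True, u7 = True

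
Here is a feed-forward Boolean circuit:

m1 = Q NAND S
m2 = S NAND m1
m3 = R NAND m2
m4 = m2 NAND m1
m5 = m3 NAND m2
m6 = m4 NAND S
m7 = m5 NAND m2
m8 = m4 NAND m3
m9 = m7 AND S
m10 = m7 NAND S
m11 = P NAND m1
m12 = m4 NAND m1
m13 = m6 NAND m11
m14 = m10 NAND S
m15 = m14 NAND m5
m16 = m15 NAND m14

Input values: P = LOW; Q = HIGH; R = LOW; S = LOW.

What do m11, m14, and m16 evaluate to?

m1 = Q NAND S = HIGH NAND LOW = HIGH
m2 = S NAND m1 = LOW NAND HIGH = HIGH
m3 = R NAND m2 = LOW NAND HIGH = HIGH
m5 = m3 NAND m2 = HIGH NAND HIGH = LOW
m7 = m5 NAND m2 = LOW NAND HIGH = HIGH
m10 = m7 NAND S = HIGH NAND LOW = HIGH
m11 = P NAND m1 = LOW NAND HIGH = HIGH
m14 = m10 NAND S = HIGH NAND LOW = HIGH
m15 = m14 NAND m5 = HIGH NAND LOW = HIGH
m16 = m15 NAND m14 = HIGH NAND HIGH = LOW

m11 = HIGH; m14 = HIGH; m16 = LOW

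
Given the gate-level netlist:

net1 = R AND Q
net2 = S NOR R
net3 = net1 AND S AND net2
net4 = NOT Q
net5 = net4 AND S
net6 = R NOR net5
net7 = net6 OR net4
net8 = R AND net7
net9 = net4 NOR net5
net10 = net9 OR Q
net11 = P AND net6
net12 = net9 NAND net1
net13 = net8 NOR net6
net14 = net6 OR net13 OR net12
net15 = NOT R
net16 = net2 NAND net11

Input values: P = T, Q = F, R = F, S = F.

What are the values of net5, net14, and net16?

net1 = R AND Q = F AND F = F
net2 = S NOR R = F NOR F = T
net4 = NOT Q = NOT F = T
net5 = net4 AND S = T AND F = F
net6 = R NOR net5 = F NOR F = T
net7 = net6 OR net4 = T OR T = T
net8 = R AND net7 = F AND T = F
net9 = net4 NOR net5 = T NOR F = F
net11 = P AND net6 = T AND T = T
net12 = net9 NAND net1 = F NAND F = T
net13 = net8 NOR net6 = F NOR T = F
net14 = net6 OR net13 OR net12 = T OR F OR T = T
net16 = net2 NAND net11 = T NAND T = F

net5 = F  net14 = T  net16 = F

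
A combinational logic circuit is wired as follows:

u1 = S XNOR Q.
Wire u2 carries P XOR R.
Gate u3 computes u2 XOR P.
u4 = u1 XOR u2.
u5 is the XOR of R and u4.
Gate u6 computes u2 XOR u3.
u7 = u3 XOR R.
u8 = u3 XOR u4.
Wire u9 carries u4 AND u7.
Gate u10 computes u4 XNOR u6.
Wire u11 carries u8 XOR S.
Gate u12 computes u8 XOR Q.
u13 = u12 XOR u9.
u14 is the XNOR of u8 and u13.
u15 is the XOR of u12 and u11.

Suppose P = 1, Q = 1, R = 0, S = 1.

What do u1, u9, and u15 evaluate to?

u1 = 1  u9 = 0  u15 = 0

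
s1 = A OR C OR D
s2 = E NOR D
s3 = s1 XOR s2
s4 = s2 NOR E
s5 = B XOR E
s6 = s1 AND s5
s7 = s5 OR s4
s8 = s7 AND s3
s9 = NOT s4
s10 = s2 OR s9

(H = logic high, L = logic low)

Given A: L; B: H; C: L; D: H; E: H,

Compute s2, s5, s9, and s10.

s2 = E NOR D = H NOR H = L
s4 = s2 NOR E = L NOR H = L
s5 = B XOR E = H XOR H = L
s9 = NOT s4 = NOT L = H
s10 = s2 OR s9 = L OR H = H

s2 = L  s5 = L  s9 = H  s10 = H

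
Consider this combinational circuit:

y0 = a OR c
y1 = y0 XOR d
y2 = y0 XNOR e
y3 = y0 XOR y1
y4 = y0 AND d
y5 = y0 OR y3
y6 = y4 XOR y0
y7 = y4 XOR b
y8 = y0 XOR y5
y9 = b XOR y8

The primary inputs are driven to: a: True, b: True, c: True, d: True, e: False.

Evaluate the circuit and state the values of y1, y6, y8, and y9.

y1 = False, y6 = False, y8 = False, y9 = True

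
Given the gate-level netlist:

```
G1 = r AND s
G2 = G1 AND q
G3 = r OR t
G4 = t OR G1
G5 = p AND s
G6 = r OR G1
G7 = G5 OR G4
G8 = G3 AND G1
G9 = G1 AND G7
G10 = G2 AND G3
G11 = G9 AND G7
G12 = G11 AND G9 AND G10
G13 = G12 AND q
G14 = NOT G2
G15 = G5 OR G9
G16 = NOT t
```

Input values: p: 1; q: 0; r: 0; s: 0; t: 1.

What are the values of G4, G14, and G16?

G4 = 1  G14 = 1  G16 = 0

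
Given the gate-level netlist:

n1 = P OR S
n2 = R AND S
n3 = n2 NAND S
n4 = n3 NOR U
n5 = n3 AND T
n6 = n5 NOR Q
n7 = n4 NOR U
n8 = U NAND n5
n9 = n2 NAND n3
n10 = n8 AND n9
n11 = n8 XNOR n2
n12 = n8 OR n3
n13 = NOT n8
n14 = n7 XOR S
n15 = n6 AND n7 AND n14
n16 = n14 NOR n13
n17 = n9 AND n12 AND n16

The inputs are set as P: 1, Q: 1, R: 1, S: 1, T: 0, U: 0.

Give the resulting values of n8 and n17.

n2 = R AND S = 1 AND 1 = 1
n3 = n2 NAND S = 1 NAND 1 = 0
n4 = n3 NOR U = 0 NOR 0 = 1
n5 = n3 AND T = 0 AND 0 = 0
n7 = n4 NOR U = 1 NOR 0 = 0
n8 = U NAND n5 = 0 NAND 0 = 1
n9 = n2 NAND n3 = 1 NAND 0 = 1
n12 = n8 OR n3 = 1 OR 0 = 1
n13 = NOT n8 = NOT 1 = 0
n14 = n7 XOR S = 0 XOR 1 = 1
n16 = n14 NOR n13 = 1 NOR 0 = 0
n17 = n9 AND n12 AND n16 = 1 AND 1 AND 0 = 0

n8 = 1, n17 = 0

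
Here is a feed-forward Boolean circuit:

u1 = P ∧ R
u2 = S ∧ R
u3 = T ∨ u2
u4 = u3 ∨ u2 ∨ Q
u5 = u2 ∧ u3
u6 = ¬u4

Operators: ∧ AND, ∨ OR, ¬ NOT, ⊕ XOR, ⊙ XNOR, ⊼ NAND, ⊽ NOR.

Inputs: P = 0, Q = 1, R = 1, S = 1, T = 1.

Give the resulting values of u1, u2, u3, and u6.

u1 = 0  u2 = 1  u3 = 1  u6 = 0

u1 = P AND R = 0 AND 1 = 0
u2 = S AND R = 1 AND 1 = 1
u3 = T OR u2 = 1 OR 1 = 1
u4 = u3 OR u2 OR Q = 1 OR 1 OR 1 = 1
u6 = NOT u4 = NOT 1 = 0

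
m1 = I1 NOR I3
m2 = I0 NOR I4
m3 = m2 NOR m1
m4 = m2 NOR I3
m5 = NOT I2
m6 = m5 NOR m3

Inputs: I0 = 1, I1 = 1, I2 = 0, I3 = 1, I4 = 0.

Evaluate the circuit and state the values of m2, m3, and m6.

m2 = 0, m3 = 1, m6 = 0

m1 = I1 NOR I3 = 1 NOR 1 = 0
m2 = I0 NOR I4 = 1 NOR 0 = 0
m3 = m2 NOR m1 = 0 NOR 0 = 1
m5 = NOT I2 = NOT 0 = 1
m6 = m5 NOR m3 = 1 NOR 1 = 0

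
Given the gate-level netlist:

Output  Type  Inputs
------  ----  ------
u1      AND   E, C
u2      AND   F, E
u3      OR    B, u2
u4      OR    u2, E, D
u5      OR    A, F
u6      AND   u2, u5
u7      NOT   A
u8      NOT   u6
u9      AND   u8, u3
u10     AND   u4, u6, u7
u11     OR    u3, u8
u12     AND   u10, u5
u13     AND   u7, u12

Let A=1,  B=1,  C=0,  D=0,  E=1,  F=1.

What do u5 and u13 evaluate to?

u5 = 1  u13 = 0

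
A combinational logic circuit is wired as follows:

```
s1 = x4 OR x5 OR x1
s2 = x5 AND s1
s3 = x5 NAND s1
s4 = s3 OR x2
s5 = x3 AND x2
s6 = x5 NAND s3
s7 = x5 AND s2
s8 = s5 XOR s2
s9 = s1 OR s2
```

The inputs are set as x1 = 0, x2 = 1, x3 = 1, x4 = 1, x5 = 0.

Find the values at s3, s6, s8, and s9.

s3 = 1  s6 = 1  s8 = 1  s9 = 1

s1 = x4 OR x5 OR x1 = 1 OR 0 OR 0 = 1
s2 = x5 AND s1 = 0 AND 1 = 0
s3 = x5 NAND s1 = 0 NAND 1 = 1
s5 = x3 AND x2 = 1 AND 1 = 1
s6 = x5 NAND s3 = 0 NAND 1 = 1
s8 = s5 XOR s2 = 1 XOR 0 = 1
s9 = s1 OR s2 = 1 OR 0 = 1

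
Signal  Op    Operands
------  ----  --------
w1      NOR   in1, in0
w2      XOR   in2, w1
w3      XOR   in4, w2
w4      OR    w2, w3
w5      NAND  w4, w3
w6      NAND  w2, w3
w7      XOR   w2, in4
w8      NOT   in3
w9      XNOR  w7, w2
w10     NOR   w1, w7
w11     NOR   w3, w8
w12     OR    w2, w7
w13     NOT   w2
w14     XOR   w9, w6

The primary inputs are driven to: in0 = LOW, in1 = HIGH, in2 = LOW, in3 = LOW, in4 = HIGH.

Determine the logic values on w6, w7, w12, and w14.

w6 = HIGH, w7 = HIGH, w12 = HIGH, w14 = HIGH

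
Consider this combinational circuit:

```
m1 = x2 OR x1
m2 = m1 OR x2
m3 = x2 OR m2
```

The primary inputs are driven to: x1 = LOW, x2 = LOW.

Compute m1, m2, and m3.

m1 = x2 OR x1 = LOW OR LOW = LOW
m2 = m1 OR x2 = LOW OR LOW = LOW
m3 = x2 OR m2 = LOW OR LOW = LOW

m1 = LOW  m2 = LOW  m3 = LOW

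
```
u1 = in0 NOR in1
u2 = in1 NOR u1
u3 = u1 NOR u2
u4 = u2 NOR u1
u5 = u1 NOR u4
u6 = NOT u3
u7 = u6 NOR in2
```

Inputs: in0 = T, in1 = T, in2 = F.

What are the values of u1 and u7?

u1 = in0 NOR in1 = T NOR T = F
u2 = in1 NOR u1 = T NOR F = F
u3 = u1 NOR u2 = F NOR F = T
u6 = NOT u3 = NOT T = F
u7 = u6 NOR in2 = F NOR F = T

u1 = F, u7 = T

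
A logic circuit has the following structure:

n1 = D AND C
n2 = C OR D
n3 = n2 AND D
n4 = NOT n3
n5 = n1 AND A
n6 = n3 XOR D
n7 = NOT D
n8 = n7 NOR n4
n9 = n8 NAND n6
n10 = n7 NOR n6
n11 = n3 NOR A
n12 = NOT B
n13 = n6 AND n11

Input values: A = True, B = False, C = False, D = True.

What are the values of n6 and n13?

n2 = C OR D = False OR True = True
n3 = n2 AND D = True AND True = True
n6 = n3 XOR D = True XOR True = False
n11 = n3 NOR A = True NOR True = False
n13 = n6 AND n11 = False AND False = False

n6 = False, n13 = False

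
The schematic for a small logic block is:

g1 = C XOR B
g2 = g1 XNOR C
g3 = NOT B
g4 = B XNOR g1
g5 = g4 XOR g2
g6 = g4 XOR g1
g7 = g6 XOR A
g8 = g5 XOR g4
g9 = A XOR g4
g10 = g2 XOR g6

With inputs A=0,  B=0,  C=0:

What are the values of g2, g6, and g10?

g1 = C XOR B = 0 XOR 0 = 0
g2 = g1 XNOR C = 0 XNOR 0 = 1
g4 = B XNOR g1 = 0 XNOR 0 = 1
g6 = g4 XOR g1 = 1 XOR 0 = 1
g10 = g2 XOR g6 = 1 XOR 1 = 0

g2 = 1  g6 = 1  g10 = 0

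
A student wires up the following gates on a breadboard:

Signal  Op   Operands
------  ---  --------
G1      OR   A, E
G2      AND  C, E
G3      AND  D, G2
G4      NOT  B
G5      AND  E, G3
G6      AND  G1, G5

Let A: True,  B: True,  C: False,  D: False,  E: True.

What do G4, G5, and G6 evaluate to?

G1 = A OR E = True OR True = True
G2 = C AND E = False AND True = False
G3 = D AND G2 = False AND False = False
G4 = NOT B = NOT True = False
G5 = E AND G3 = True AND False = False
G6 = G1 AND G5 = True AND False = False

G4 = False; G5 = False; G6 = False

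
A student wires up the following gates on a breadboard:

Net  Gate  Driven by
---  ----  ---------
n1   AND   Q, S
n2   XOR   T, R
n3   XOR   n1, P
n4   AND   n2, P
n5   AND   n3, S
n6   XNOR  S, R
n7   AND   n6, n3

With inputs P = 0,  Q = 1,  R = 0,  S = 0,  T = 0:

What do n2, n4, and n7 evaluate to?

n2 = 0; n4 = 0; n7 = 0

n1 = Q AND S = 1 AND 0 = 0
n2 = T XOR R = 0 XOR 0 = 0
n3 = n1 XOR P = 0 XOR 0 = 0
n4 = n2 AND P = 0 AND 0 = 0
n6 = S XNOR R = 0 XNOR 0 = 1
n7 = n6 AND n3 = 1 AND 0 = 0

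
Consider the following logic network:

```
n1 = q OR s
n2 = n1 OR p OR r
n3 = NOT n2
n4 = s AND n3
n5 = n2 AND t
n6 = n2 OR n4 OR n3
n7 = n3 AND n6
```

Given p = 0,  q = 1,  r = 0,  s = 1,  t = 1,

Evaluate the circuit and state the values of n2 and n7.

n1 = q OR s = 1 OR 1 = 1
n2 = n1 OR p OR r = 1 OR 0 OR 0 = 1
n3 = NOT n2 = NOT 1 = 0
n4 = s AND n3 = 1 AND 0 = 0
n6 = n2 OR n4 OR n3 = 1 OR 0 OR 0 = 1
n7 = n3 AND n6 = 0 AND 1 = 0

n2 = 1; n7 = 0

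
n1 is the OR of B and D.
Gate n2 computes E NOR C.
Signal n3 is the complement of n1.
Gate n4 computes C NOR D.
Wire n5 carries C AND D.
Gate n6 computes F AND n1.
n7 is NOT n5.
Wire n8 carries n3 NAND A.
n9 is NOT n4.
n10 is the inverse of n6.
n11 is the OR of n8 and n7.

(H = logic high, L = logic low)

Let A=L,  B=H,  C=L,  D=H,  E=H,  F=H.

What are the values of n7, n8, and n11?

n7 = H  n8 = H  n11 = H

n1 = B OR D = H OR H = H
n3 = NOT n1 = NOT H = L
n5 = C AND D = L AND H = L
n7 = NOT n5 = NOT L = H
n8 = n3 NAND A = L NAND L = H
n11 = n8 OR n7 = H OR H = H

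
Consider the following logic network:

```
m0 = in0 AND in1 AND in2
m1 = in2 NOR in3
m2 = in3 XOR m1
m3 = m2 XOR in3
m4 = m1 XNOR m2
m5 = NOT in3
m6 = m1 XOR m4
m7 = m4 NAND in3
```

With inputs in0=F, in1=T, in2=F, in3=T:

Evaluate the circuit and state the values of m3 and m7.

m3 = F; m7 = T

m1 = in2 NOR in3 = F NOR T = F
m2 = in3 XOR m1 = T XOR F = T
m3 = m2 XOR in3 = T XOR T = F
m4 = m1 XNOR m2 = F XNOR T = F
m7 = m4 NAND in3 = F NAND T = T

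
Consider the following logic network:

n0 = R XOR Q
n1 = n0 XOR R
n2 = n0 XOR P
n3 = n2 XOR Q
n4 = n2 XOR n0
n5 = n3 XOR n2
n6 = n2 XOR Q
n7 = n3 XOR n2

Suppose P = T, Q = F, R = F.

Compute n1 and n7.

n1 = F  n7 = F

n0 = R XOR Q = F XOR F = F
n1 = n0 XOR R = F XOR F = F
n2 = n0 XOR P = F XOR T = T
n3 = n2 XOR Q = T XOR F = T
n7 = n3 XOR n2 = T XOR T = F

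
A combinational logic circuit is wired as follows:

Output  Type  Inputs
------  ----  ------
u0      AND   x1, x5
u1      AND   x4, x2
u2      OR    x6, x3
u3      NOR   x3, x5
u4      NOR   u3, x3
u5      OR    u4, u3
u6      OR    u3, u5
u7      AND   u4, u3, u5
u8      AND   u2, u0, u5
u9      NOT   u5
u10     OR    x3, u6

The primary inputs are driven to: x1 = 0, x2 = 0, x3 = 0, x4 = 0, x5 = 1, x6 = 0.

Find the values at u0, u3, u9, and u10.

u0 = 0; u3 = 0; u9 = 0; u10 = 1

u0 = x1 AND x5 = 0 AND 1 = 0
u3 = x3 NOR x5 = 0 NOR 1 = 0
u4 = u3 NOR x3 = 0 NOR 0 = 1
u5 = u4 OR u3 = 1 OR 0 = 1
u6 = u3 OR u5 = 0 OR 1 = 1
u9 = NOT u5 = NOT 1 = 0
u10 = x3 OR u6 = 0 OR 1 = 1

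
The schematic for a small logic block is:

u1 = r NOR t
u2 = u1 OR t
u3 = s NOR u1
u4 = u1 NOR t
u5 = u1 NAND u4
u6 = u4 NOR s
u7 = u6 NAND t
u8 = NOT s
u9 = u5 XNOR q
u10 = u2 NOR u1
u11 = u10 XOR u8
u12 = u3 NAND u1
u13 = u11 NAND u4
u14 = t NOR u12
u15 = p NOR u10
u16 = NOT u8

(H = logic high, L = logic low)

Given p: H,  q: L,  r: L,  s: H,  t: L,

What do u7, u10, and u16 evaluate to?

u7 = H; u10 = L; u16 = H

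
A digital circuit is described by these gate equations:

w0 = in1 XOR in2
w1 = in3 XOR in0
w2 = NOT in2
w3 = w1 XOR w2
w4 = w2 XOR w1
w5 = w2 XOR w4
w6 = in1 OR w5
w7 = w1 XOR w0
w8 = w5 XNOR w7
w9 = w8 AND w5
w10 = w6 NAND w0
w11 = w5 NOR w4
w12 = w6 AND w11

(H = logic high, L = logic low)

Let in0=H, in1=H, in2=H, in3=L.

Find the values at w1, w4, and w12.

w1 = in3 XOR in0 = L XOR H = H
w2 = NOT in2 = NOT H = L
w4 = w2 XOR w1 = L XOR H = H
w5 = w2 XOR w4 = L XOR H = H
w6 = in1 OR w5 = H OR H = H
w11 = w5 NOR w4 = H NOR H = L
w12 = w6 AND w11 = H AND L = L

w1 = H, w4 = H, w12 = L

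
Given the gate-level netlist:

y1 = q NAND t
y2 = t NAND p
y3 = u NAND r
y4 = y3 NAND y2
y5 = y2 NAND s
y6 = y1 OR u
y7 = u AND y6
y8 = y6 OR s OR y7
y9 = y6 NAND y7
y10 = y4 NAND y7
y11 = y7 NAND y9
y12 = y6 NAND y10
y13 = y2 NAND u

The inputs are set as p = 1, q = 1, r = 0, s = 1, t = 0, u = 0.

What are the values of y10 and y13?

y1 = q NAND t = 1 NAND 0 = 1
y2 = t NAND p = 0 NAND 1 = 1
y3 = u NAND r = 0 NAND 0 = 1
y4 = y3 NAND y2 = 1 NAND 1 = 0
y6 = y1 OR u = 1 OR 0 = 1
y7 = u AND y6 = 0 AND 1 = 0
y10 = y4 NAND y7 = 0 NAND 0 = 1
y13 = y2 NAND u = 1 NAND 0 = 1

y10 = 1, y13 = 1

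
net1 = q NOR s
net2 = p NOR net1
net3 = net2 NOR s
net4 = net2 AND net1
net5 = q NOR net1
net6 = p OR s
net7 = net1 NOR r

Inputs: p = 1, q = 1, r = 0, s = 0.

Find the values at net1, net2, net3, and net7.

net1 = 0, net2 = 0, net3 = 1, net7 = 1

net1 = q NOR s = 1 NOR 0 = 0
net2 = p NOR net1 = 1 NOR 0 = 0
net3 = net2 NOR s = 0 NOR 0 = 1
net7 = net1 NOR r = 0 NOR 0 = 1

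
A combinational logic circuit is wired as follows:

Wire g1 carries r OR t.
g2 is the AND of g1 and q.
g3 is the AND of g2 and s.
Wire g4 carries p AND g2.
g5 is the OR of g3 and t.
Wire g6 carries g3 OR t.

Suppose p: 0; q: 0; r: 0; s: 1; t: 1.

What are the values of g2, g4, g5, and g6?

g1 = r OR t = 0 OR 1 = 1
g2 = g1 AND q = 1 AND 0 = 0
g3 = g2 AND s = 0 AND 1 = 0
g4 = p AND g2 = 0 AND 0 = 0
g5 = g3 OR t = 0 OR 1 = 1
g6 = g3 OR t = 0 OR 1 = 1

g2 = 0, g4 = 0, g5 = 1, g6 = 1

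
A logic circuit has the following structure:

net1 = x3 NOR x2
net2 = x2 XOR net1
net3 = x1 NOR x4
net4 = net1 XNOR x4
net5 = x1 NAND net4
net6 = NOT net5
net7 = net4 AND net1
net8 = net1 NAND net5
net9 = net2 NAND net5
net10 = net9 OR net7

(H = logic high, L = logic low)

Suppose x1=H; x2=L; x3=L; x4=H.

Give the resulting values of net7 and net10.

net1 = x3 NOR x2 = L NOR L = H
net2 = x2 XOR net1 = L XOR H = H
net4 = net1 XNOR x4 = H XNOR H = H
net5 = x1 NAND net4 = H NAND H = L
net7 = net4 AND net1 = H AND H = H
net9 = net2 NAND net5 = H NAND L = H
net10 = net9 OR net7 = H OR H = H

net7 = H, net10 = H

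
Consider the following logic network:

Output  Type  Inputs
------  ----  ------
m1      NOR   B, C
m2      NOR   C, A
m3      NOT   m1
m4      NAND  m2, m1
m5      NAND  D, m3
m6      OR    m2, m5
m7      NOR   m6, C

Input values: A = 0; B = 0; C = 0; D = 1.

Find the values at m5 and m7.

m1 = B NOR C = 0 NOR 0 = 1
m2 = C NOR A = 0 NOR 0 = 1
m3 = NOT m1 = NOT 1 = 0
m5 = D NAND m3 = 1 NAND 0 = 1
m6 = m2 OR m5 = 1 OR 1 = 1
m7 = m6 NOR C = 1 NOR 0 = 0

m5 = 1, m7 = 0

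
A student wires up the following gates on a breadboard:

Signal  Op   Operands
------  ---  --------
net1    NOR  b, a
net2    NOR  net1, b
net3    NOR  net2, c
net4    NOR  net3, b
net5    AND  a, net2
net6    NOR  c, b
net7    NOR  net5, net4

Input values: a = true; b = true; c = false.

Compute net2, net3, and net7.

net2 = false; net3 = true; net7 = true

net1 = b NOR a = true NOR true = false
net2 = net1 NOR b = false NOR true = false
net3 = net2 NOR c = false NOR false = true
net4 = net3 NOR b = true NOR true = false
net5 = a AND net2 = true AND false = false
net7 = net5 NOR net4 = false NOR false = true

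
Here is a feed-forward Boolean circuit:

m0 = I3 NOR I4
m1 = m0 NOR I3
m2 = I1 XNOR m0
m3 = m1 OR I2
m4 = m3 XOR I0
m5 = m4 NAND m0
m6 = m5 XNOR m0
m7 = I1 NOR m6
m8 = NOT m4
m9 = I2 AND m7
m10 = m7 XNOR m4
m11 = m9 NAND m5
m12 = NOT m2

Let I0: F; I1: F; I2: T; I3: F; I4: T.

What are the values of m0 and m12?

m0 = F  m12 = F

m0 = I3 NOR I4 = F NOR T = F
m2 = I1 XNOR m0 = F XNOR F = T
m12 = NOT m2 = NOT T = F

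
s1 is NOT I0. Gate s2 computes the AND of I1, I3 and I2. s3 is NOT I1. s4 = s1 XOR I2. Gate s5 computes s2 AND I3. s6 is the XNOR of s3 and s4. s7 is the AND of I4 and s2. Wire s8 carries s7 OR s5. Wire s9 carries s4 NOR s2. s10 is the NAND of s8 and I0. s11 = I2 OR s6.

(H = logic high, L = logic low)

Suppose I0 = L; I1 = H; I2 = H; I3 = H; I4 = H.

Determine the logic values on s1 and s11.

s1 = H, s11 = H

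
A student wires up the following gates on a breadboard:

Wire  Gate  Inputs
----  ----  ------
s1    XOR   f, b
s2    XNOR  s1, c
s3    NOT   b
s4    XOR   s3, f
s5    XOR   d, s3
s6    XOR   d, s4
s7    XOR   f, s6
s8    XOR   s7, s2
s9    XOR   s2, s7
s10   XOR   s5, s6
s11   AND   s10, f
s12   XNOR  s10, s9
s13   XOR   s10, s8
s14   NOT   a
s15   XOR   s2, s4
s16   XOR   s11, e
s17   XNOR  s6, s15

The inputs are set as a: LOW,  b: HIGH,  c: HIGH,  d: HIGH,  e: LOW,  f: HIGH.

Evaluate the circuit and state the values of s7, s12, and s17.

s7 = HIGH; s12 = HIGH; s17 = LOW

s1 = f XOR b = HIGH XOR HIGH = LOW
s2 = s1 XNOR c = LOW XNOR HIGH = LOW
s3 = NOT b = NOT HIGH = LOW
s4 = s3 XOR f = LOW XOR HIGH = HIGH
s5 = d XOR s3 = HIGH XOR LOW = HIGH
s6 = d XOR s4 = HIGH XOR HIGH = LOW
s7 = f XOR s6 = HIGH XOR LOW = HIGH
s9 = s2 XOR s7 = LOW XOR HIGH = HIGH
s10 = s5 XOR s6 = HIGH XOR LOW = HIGH
s12 = s10 XNOR s9 = HIGH XNOR HIGH = HIGH
s15 = s2 XOR s4 = LOW XOR HIGH = HIGH
s17 = s6 XNOR s15 = LOW XNOR HIGH = LOW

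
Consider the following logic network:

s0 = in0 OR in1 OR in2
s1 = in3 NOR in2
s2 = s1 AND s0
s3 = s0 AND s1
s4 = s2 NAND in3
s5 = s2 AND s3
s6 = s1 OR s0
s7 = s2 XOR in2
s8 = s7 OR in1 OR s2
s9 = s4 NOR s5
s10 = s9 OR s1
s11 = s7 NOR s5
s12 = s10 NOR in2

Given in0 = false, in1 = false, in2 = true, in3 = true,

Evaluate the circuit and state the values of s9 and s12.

s9 = false, s12 = false

s0 = in0 OR in1 OR in2 = false OR false OR true = true
s1 = in3 NOR in2 = true NOR true = false
s2 = s1 AND s0 = false AND true = false
s3 = s0 AND s1 = true AND false = false
s4 = s2 NAND in3 = false NAND true = true
s5 = s2 AND s3 = false AND false = false
s9 = s4 NOR s5 = true NOR false = false
s10 = s9 OR s1 = false OR false = false
s12 = s10 NOR in2 = false NOR true = false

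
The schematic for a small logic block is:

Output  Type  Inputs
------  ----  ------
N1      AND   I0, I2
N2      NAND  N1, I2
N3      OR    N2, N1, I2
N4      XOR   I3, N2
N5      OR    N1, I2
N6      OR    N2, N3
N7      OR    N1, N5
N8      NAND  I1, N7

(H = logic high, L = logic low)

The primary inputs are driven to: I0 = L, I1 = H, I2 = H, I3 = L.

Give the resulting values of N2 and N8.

N2 = H  N8 = L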